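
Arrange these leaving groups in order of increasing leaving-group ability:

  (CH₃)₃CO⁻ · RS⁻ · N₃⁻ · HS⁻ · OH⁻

(CH₃)₃CO⁻ < OH⁻ < RS⁻ < HS⁻ < N₃⁻

Leaving-group ability tracks the stability of the departed species; conjugate-acid pKₐ is the usual yardstick (lower pKₐ → better LG).
N₃⁻: pKₐ(HN₃) ≈ 4.7
HS⁻: pKₐ(H₂S) ≈ 7
RS⁻: pKₐ(RSH (a thiol)) ≈ 10.5
OH⁻: pKₐ(H₂O) ≈ 15.7
(CH₃)₃CO⁻: pKₐ(t-BuOH) ≈ 18
The question asks for worst first, so the sequence is read in increasing leaving-group ability.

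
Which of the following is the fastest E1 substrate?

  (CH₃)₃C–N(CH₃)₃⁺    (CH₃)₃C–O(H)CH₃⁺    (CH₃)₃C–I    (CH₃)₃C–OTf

(CH₃)₃C–OTf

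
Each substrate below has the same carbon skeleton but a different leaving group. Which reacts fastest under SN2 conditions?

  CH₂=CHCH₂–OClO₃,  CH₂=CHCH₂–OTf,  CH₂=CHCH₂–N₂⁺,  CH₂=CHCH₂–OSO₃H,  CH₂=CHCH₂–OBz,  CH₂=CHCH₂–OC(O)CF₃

CH₂=CHCH₂–N₂⁺

Same R in every case — rank the leaving groups.
Leaving-group ability tracks the stability of the departed species; conjugate-acid pKₐ is the usual yardstick (lower pKₐ → better LG).
CH₂=CHCH₂–N₂⁺ loses N₂: no meaningful conjugate acid; N₂ departs as an exceptionally stable neutral molecule
CH₂=CHCH₂–OTf loses OTf⁻: pKₐ(CF₃SO₃H (triflic acid)) ≈ -14
CH₂=CHCH₂–OClO₃ loses ClO₄⁻: pKₐ(HClO₄) ≈ -10
CH₂=CHCH₂–OSO₃H loses HSO₄⁻: pKₐ(H₂SO₄) ≈ -3
CH₂=CHCH₂–OC(O)CF₃ loses CF₃COO⁻: pKₐ(CF₃COOH) ≈ 0.2
CH₂=CHCH₂–OBz loses PhCOO⁻: pKₐ(C₆H₅COOH) ≈ 4.2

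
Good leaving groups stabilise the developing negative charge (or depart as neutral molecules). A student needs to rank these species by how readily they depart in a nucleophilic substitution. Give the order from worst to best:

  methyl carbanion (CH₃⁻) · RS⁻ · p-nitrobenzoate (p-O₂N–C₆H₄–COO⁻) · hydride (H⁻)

methyl carbanion (CH₃⁻) < hydride (H⁻) < RS⁻ < p-nitrobenzoate (p-O₂N–C₆H₄–COO⁻)

The more stable X⁻ (or X) is on its own — i.e. the weaker a base it is — the better a leaving group it makes.
p-nitrobenzoate (p-O₂N–C₆H₄–COO⁻): pKₐ(p-nitrobenzoic acid) ≈ 3.4
RS⁻: pKₐ(RSH (a thiol)) ≈ 10.5
hydride (H⁻): pKₐ(H₂) ≈ 36 — extremely strong base; leaves only in special hydride-transfer contexts
methyl carbanion (CH₃⁻): pKₐ(CH₄) ≈ 48
Reversing gives the worst-to-best order requested.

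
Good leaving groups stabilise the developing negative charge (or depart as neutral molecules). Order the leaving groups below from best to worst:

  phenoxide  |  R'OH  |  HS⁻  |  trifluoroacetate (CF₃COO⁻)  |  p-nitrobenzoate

R'OH > trifluoroacetate (CF₃COO⁻) > p-nitrobenzoate > HS⁻ > phenoxide

R'OH: pKₐ(R'OH₂⁺) ≈ -2.4
trifluoroacetate (CF₃COO⁻): pKₐ(CF₃COOH) ≈ 0.2
p-nitrobenzoate: pKₐ(p-nitrobenzoic acid) ≈ 3.4
HS⁻: pKₐ(H₂S) ≈ 7
phenoxide: pKₐ(C₆H₅OH (phenol)) ≈ 10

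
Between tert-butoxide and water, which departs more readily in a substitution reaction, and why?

water

water is the better leaving group.
pKₐ(H₃O⁺) ≈ -1.7 versus pKₐ(t-BuOH) ≈ 18: water is the much weaker base.
Neutral; leaves from a protonated alcohol (R–OH₂⁺).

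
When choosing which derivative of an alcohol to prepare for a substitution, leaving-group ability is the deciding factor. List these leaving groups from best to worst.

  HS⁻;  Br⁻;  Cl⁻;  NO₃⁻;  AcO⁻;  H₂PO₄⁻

Br⁻ > Cl⁻ > NO₃⁻ > H₂PO₄⁻ > AcO⁻ > HS⁻

Leaving-group ability tracks the stability of the departed species; conjugate-acid pKₐ is the usual yardstick (lower pKₐ → better LG).
Br⁻: pKₐ(HBr) ≈ -9 — weak base; good leaving group
Cl⁻: pKₐ(HCl) ≈ -7
NO₃⁻: pKₐ(HNO₃) ≈ -1.3 — resonance-delocalised over three oxygens
H₂PO₄⁻: pKₐ(H₃PO₄) ≈ 2.1
AcO⁻: pKₐ(CH₃COOH) ≈ 4.8 — resonance-stabilised but still a weak base
HS⁻: pKₐ(H₂S) ≈ 7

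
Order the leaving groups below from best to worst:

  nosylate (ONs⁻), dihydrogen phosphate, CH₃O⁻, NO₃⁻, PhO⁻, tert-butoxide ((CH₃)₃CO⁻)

nosylate (ONs⁻) > NO₃⁻ > dihydrogen phosphate > PhO⁻ > CH₃O⁻ > tert-butoxide ((CH₃)₃CO⁻)

The more stable X⁻ (or X) is on its own — i.e. the weaker a base it is — the better a leaving group it makes.
nosylate (ONs⁻): pKₐ(p-O₂NC₆H₄SO₃H) ≈ -3.5 — p-nitro group further stabilises the sulfonate
NO₃⁻: pKₐ(HNO₃) ≈ -1.3 — resonance-delocalised over three oxygens
dihydrogen phosphate: pKₐ(H₃PO₄) ≈ 2.1 — moderate base; biological leaving group after further activation
PhO⁻: pKₐ(C₆H₅OH (phenol)) ≈ 10 — resonance into the ring helps, but still a poor LG
CH₃O⁻: pKₐ(CH₃OH) ≈ 15.5 — strong base; alkoxides do not leave unassisted
tert-butoxide ((CH₃)₃CO⁻): pKₐ(t-BuOH) ≈ 18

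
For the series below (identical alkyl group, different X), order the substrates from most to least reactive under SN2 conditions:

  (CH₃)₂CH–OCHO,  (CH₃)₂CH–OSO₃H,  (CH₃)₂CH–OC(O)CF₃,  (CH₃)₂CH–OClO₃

(CH₃)₂CH–OClO₃ > (CH₃)₂CH–OSO₃H > (CH₃)₂CH–OC(O)CF₃ > (CH₃)₂CH–OCHO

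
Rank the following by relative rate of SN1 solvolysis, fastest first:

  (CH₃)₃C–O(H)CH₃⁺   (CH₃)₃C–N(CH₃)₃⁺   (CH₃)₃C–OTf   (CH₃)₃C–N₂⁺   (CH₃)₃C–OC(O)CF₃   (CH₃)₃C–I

(CH₃)₃C–N₂⁺ > (CH₃)₃C–OTf > (CH₃)₃C–I > (CH₃)₃C–O(H)CH₃⁺ > (CH₃)₃C–OC(O)CF₃ > (CH₃)₃C–N(CH₃)₃⁺

Same R in every case — rank the leaving groups.
Leaving-group ability tracks the stability of the departed species; conjugate-acid pKₐ is the usual yardstick (lower pKₐ → better LG).
(CH₃)₃C–N₂⁺ loses N₂: no meaningful conjugate acid; N₂ departs as an exceptionally stable neutral molecule
(CH₃)₃C–OTf loses OTf⁻: pKₐ(CF₃SO₃H (triflic acid)) ≈ -14
(CH₃)₃C–I loses I⁻: pKₐ(HI) ≈ -10
(CH₃)₃C–O(H)CH₃⁺ loses R'OH: pKₐ(R'OH₂⁺) ≈ -2.4
(CH₃)₃C–OC(O)CF₃ loses CF₃COO⁻: pKₐ(CF₃COOH) ≈ 0.2
(CH₃)₃C–N(CH₃)₃⁺ loses NR'₃: pKₐ(R'₃NH⁺) ≈ 10.7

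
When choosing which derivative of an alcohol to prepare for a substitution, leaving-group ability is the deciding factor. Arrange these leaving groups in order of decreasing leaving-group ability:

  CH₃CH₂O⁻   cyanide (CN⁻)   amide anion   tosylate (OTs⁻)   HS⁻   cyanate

Rank by basicity of the departing species: weakest base leaves most easily.
tosylate (OTs⁻): pKₐ(p-CH₃C₆H₄SO₃H (TsOH)) ≈ -2.8 — resonance-delocalised arenesulfonate
cyanate: pKₐ(HOCN) ≈ 3.5 — resonance between N and O
HS⁻: pKₐ(H₂S) ≈ 7
cyanide (CN⁻): pKₐ(HCN) ≈ 9.2 — sp carbon stabilises the charge somewhat, but still a poor LG
CH₃CH₂O⁻: pKₐ(CH₃CH₂OH) ≈ 16 — strong base; alkoxides do not leave unassisted
amide anion: pKₐ(NH₃) ≈ 38

tosylate (OTs⁻) > cyanate > HS⁻ > cyanide (CN⁻) > CH₃CH₂O⁻ > amide anion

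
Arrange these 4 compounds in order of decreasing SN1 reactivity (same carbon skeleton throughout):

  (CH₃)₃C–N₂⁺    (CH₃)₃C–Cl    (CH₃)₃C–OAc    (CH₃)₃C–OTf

(CH₃)₃C–N₂⁺ > (CH₃)₃C–OTf > (CH₃)₃C–Cl > (CH₃)₃C–OAc

With the same alkyl group throughout, only the leaving group differentiates the rates.
Rank by basicity of the departing species: weakest base leaves most easily.
(CH₃)₃C–N₂⁺ loses N₂: no meaningful conjugate acid; N₂ departs as an exceptionally stable neutral molecule
(CH₃)₃C–OTf loses OTf⁻: pKₐ(CF₃SO₃H (triflic acid)) ≈ -14
(CH₃)₃C–Cl loses Cl⁻: pKₐ(HCl) ≈ -7
(CH₃)₃C–OAc loses AcO⁻: pKₐ(CH₃COOH) ≈ 4.8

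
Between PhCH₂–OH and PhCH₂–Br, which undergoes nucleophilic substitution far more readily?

PhCH₂–Br

From PhCH₂–OH the departing group would be OH⁻ (pKₐ(H₂O) ≈ 15.7). Strong base; essentially never leaves without prior activation.
From PhCH₂–Br the leaving group is Br⁻ (pKₐ(HBr) ≈ -9). Weak base; good leaving group.
(In practice PhCH₂–Br is made from PhCH₂–OH by treatment with PBr₃, replacing the hydroxyl with bromide.)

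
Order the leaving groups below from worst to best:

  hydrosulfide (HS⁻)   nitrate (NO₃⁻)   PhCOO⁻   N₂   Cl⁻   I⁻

hydrosulfide (HS⁻) < PhCOO⁻ < nitrate (NO₃⁻) < Cl⁻ < I⁻ < N₂

Leaving-group ability tracks the stability of the departed species; conjugate-acid pKₐ is the usual yardstick (lower pKₐ → better LG).
N₂: no meaningful conjugate acid; N₂ departs as an exceptionally stable neutral molecule
I⁻: pKₐ(HI) ≈ -10
Cl⁻: pKₐ(HCl) ≈ -7
nitrate (NO₃⁻): pKₐ(HNO₃) ≈ -1.3
PhCOO⁻: pKₐ(C₆H₅COOH) ≈ 4.2
hydrosulfide (HS⁻): pKₐ(H₂S) ≈ 7
Listed from poorest to best leaving group as asked.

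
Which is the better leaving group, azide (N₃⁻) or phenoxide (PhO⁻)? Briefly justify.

azide (N₃⁻)

azide (N₃⁻) is the better leaving group.
pKₐ(HN₃) ≈ 4.7 versus pKₐ(C₆H₅OH (phenol)) ≈ 10: azide (N₃⁻) is the much weaker base.
Linear, resonance-stabilised.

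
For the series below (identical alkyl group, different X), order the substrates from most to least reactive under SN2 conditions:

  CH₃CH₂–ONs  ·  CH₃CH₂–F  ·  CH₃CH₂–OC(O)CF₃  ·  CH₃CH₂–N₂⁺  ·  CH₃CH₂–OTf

CH₃CH₂–N₂⁺ > CH₃CH₂–OTf > CH₃CH₂–ONs > CH₃CH₂–OC(O)CF₃ > CH₃CH₂–F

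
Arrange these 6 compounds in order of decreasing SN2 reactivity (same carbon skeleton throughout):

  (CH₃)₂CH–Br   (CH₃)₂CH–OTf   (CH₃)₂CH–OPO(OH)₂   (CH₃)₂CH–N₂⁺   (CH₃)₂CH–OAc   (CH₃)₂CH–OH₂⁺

(CH₃)₂CH–N₂⁺ > (CH₃)₂CH–OTf > (CH₃)₂CH–Br > (CH₃)₂CH–OH₂⁺ > (CH₃)₂CH–OPO(OH)₂ > (CH₃)₂CH–OAc

Same R in every case — rank the leaving groups.
The more stable X⁻ (or X) is on its own — i.e. the weaker a base it is — the better a leaving group it makes.
(CH₃)₂CH–N₂⁺ loses N₂: no meaningful conjugate acid; N₂ departs as an exceptionally stable neutral molecule
(CH₃)₂CH–OTf loses OTf⁻: pKₐ(CF₃SO₃H (triflic acid)) ≈ -14
(CH₃)₂CH–Br loses Br⁻: pKₐ(HBr) ≈ -9
(CH₃)₂CH–OH₂⁺ loses H₂O: pKₐ(H₃O⁺) ≈ -1.7
(CH₃)₂CH–OPO(OH)₂ loses H₂PO₄⁻: pKₐ(H₃PO₄) ≈ 2.1
(CH₃)₂CH–OAc loses AcO⁻: pKₐ(CH₃COOH) ≈ 4.8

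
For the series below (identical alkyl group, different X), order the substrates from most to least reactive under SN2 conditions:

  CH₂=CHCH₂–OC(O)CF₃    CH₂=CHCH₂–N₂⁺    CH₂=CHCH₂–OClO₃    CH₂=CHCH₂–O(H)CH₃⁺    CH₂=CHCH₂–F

Same R in every case — rank the leaving groups.
Leaving-group ability tracks the stability of the departed species; conjugate-acid pKₐ is the usual yardstick (lower pKₐ → better LG).
CH₂=CHCH₂–N₂⁺ loses N₂: no meaningful conjugate acid; N₂ departs as an exceptionally stable neutral molecule
CH₂=CHCH₂–OClO₃ loses ClO₄⁻: pKₐ(HClO₄) ≈ -10
CH₂=CHCH₂–O(H)CH₃⁺ loses R'OH: pKₐ(R'OH₂⁺) ≈ -2.4
CH₂=CHCH₂–OC(O)CF₃ loses CF₃COO⁻: pKₐ(CF₃COOH) ≈ 0.2
CH₂=CHCH₂–F loses F⁻: pKₐ(HF) ≈ 3.2

CH₂=CHCH₂–N₂⁺ > CH₂=CHCH₂–OClO₃ > CH₂=CHCH₂–O(H)CH₃⁺ > CH₂=CHCH₂–OC(O)CF₃ > CH₂=CHCH₂–F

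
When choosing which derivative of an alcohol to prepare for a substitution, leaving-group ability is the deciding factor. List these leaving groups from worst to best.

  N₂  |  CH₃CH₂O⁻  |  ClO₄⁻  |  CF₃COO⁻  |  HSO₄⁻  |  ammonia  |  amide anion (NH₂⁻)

amide anion (NH₂⁻) < CH₃CH₂O⁻ < ammonia < CF₃COO⁻ < HSO₄⁻ < ClO₄⁻ < N₂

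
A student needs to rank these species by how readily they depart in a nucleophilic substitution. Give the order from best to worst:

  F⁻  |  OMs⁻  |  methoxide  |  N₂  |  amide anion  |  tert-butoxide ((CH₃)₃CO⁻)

Rank by basicity of the departing species: weakest base leaves most easily.
N₂: no meaningful conjugate acid; N₂ departs as an exceptionally stable neutral molecule
OMs⁻: pKₐ(CH₃SO₃H (MsOH)) ≈ -1.9
F⁻: pKₐ(HF) ≈ 3.2
methoxide: pKₐ(CH₃OH) ≈ 15.5
tert-butoxide ((CH₃)₃CO⁻): pKₐ(t-BuOH) ≈ 18
amide anion: pKₐ(NH₃) ≈ 38

N₂ > OMs⁻ > F⁻ > methoxide > tert-butoxide ((CH₃)₃CO⁻) > amide anion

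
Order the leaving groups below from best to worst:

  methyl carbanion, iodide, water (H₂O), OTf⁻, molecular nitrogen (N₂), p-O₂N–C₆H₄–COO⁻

molecular nitrogen (N₂) > OTf⁻ > iodide > water (H₂O) > p-O₂N–C₆H₄–COO⁻ > methyl carbanion

Leaving-group ability tracks the stability of the departed species; conjugate-acid pKₐ is the usual yardstick (lower pKₐ → better LG).
molecular nitrogen (N₂): no meaningful conjugate acid; N₂ departs as an exceptionally stable neutral molecule
OTf⁻: pKₐ(CF₃SO₃H (triflic acid)) ≈ -14
iodide: pKₐ(HI) ≈ -10
water (H₂O): pKₐ(H₃O⁺) ≈ -1.7
p-O₂N–C₆H₄–COO⁻: pKₐ(p-nitrobenzoic acid) ≈ 3.4
methyl carbanion: pKₐ(CH₄) ≈ 48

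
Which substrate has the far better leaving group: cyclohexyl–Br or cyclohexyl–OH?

cyclohexyl–Br

From cyclohexyl–OH the departing group would be OH⁻ (pKₐ(H₂O) ≈ 15.7). Strong base; essentially never leaves without prior activation.
From cyclohexyl–Br the leaving group is Br⁻ (pKₐ(HBr) ≈ -9). Weak base; good leaving group.
(In practice cyclohexyl–Br is made from cyclohexyl–OH by treatment with PBr₃, replacing the hydroxyl with bromide.)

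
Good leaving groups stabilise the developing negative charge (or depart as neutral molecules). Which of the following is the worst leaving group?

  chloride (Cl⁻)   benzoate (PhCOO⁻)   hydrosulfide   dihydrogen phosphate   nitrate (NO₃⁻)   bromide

hydrosulfide

bromide: pKₐ(HBr) ≈ -9
chloride (Cl⁻): pKₐ(HCl) ≈ -7
nitrate (NO₃⁻): pKₐ(HNO₃) ≈ -1.3
dihydrogen phosphate: pKₐ(H₃PO₄) ≈ 2.1
benzoate (PhCOO⁻): pKₐ(C₆H₅COOH) ≈ 4.2
hydrosulfide: pKₐ(H₂S) ≈ 7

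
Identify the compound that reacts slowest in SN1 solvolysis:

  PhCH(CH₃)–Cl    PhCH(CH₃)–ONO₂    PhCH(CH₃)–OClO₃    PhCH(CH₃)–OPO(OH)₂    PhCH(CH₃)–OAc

PhCH(CH₃)–OAc

With the same alkyl group throughout, only the leaving group differentiates the rates.
Leaving-group ability tracks the stability of the departed species; conjugate-acid pKₐ is the usual yardstick (lower pKₐ → better LG).
PhCH(CH₃)–OClO₃ loses ClO₄⁻: pKₐ(HClO₄) ≈ -10
PhCH(CH₃)–Cl loses Cl⁻: pKₐ(HCl) ≈ -7
PhCH(CH₃)–ONO₂ loses NO₃⁻: pKₐ(HNO₃) ≈ -1.3
PhCH(CH₃)–OPO(OH)₂ loses H₂PO₄⁻: pKₐ(H₃PO₄) ≈ 2.1
PhCH(CH₃)–OAc loses AcO⁻: pKₐ(CH₃COOH) ≈ 4.8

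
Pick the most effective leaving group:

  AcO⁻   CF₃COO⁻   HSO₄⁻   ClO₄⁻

A good leaving group is a weak base: the lower the pKₐ of its conjugate acid, the more readily it departs.
ClO₄⁻: pKₐ(HClO₄) ≈ -10
HSO₄⁻: pKₐ(H₂SO₄) ≈ -3
CF₃COO⁻: pKₐ(CF₃COOH) ≈ 0.2
AcO⁻: pKₐ(CH₃COOH) ≈ 4.8

ClO₄⁻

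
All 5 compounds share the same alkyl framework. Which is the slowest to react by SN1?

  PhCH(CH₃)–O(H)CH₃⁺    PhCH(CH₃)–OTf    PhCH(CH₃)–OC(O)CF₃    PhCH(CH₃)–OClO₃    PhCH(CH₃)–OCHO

PhCH(CH₃)–OCHO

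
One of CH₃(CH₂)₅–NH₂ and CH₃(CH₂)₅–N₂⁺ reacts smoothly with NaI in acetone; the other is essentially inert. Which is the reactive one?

From CH₃(CH₂)₅–NH₂ the departing group would be NH₂⁻ (pKₐ(NH₃) ≈ 38). Extremely strong base; never a leaving group.
From CH₃(CH₂)₅–N₂⁺ the leaving group is N₂ (no meaningful conjugate acid; N₂ departs as an exceptionally stable neutral molecule).
(In practice CH₃(CH₂)₅–N₂⁺ is made from CH₃(CH₂)₅–NH₂ by diazotisation (NaNO₂ / HCl, 0 °C), generating a diazonium salt that expels N₂.)

CH₃(CH₂)₅–N₂⁺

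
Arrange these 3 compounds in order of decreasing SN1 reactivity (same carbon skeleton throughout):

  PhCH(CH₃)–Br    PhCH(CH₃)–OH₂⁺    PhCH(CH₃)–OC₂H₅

Same R in every case — rank the leaving groups.
Leaving-group ability tracks the stability of the departed species; conjugate-acid pKₐ is the usual yardstick (lower pKₐ → better LG).
PhCH(CH₃)–Br loses Br⁻: pKₐ(HBr) ≈ -9
PhCH(CH₃)–OH₂⁺ loses H₂O: pKₐ(H₃O⁺) ≈ -1.7
PhCH(CH₃)–OC₂H₅ loses CH₃CH₂O⁻: pKₐ(CH₃CH₂OH) ≈ 16

PhCH(CH₃)–Br > PhCH(CH₃)–OH₂⁺ > PhCH(CH₃)–OC₂H₅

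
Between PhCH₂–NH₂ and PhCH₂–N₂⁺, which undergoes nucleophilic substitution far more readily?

From PhCH₂–NH₂ the departing group would be NH₂⁻ (pKₐ(NH₃) ≈ 38). Extremely strong base; never a leaving group.
From PhCH₂–N₂⁺ the leaving group is N₂ (no meaningful conjugate acid; N₂ departs as an exceptionally stable neutral molecule).
(In practice PhCH₂–N₂⁺ is made from PhCH₂–NH₂ by diazotisation (NaNO₂ / HCl, 0 °C), generating a diazonium salt that expels N₂.)

PhCH₂–N₂⁺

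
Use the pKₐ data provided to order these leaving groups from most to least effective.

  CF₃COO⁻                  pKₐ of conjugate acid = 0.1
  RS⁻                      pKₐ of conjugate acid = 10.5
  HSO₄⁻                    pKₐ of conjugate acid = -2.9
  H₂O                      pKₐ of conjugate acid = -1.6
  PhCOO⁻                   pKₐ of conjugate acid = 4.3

HSO₄⁻ > H₂O > CF₃COO⁻ > PhCOO⁻ > RS⁻

Lower conjugate-acid pKₐ ⇒ weaker base ⇒ better leaving group.
Sorting by the given values: HSO₄⁻ (-2.9), H₂O (-1.6), CF₃COO⁻ (0.1), PhCOO⁻ (4.3), RS⁻ (10.5).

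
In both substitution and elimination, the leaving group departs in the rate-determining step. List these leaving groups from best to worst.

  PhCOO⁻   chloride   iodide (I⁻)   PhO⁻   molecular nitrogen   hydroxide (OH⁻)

molecular nitrogen > iodide (I⁻) > chloride > PhCOO⁻ > PhO⁻ > hydroxide (OH⁻)

molecular nitrogen: no meaningful conjugate acid; N₂ departs as an exceptionally stable neutral molecule
iodide (I⁻): pKₐ(HI) ≈ -10
chloride: pKₐ(HCl) ≈ -7
PhCOO⁻: pKₐ(C₆H₅COOH) ≈ 4.2
PhO⁻: pKₐ(C₆H₅OH (phenol)) ≈ 10 — resonance into the ring helps, but still a poor LG
hydroxide (OH⁻): pKₐ(H₂O) ≈ 15.7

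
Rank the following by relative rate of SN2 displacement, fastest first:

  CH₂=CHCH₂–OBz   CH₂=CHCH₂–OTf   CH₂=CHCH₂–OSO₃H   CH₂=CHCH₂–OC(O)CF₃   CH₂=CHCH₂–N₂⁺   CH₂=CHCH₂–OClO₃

With the same alkyl group throughout, only the leaving group differentiates the rates.
Leaving-group ability tracks the stability of the departed species; conjugate-acid pKₐ is the usual yardstick (lower pKₐ → better LG).
CH₂=CHCH₂–N₂⁺ loses N₂: no meaningful conjugate acid; N₂ departs as an exceptionally stable neutral molecule
CH₂=CHCH₂–OTf loses OTf⁻: pKₐ(CF₃SO₃H (triflic acid)) ≈ -14
CH₂=CHCH₂–OClO₃ loses ClO₄⁻: pKₐ(HClO₄) ≈ -10
CH₂=CHCH₂–OSO₃H loses HSO₄⁻: pKₐ(H₂SO₄) ≈ -3
CH₂=CHCH₂–OC(O)CF₃ loses CF₃COO⁻: pKₐ(CF₃COOH) ≈ 0.2
CH₂=CHCH₂–OBz loses PhCOO⁻: pKₐ(C₆H₅COOH) ≈ 4.2

CH₂=CHCH₂–N₂⁺ > CH₂=CHCH₂–OTf > CH₂=CHCH₂–OClO₃ > CH₂=CHCH₂–OSO₃H > CH₂=CHCH₂–OC(O)CF₃ > CH₂=CHCH₂–OBz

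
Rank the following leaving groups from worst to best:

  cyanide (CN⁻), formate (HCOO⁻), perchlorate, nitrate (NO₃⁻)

perchlorate: pKₐ(HClO₄) ≈ -10 — extremely weak base; rarely used for safety reasons
nitrate (NO₃⁻): pKₐ(HNO₃) ≈ -1.3 — resonance-delocalised over three oxygens
formate (HCOO⁻): pKₐ(HCOOH) ≈ 3.8 — resonance-stabilised carboxylate
cyanide (CN⁻): pKₐ(HCN) ≈ 9.2 — sp carbon stabilises the charge somewhat, but still a poor LG
Listed from poorest to best leaving group as asked.

cyanide (CN⁻) < formate (HCOO⁻) < nitrate (NO₃⁻) < perchlorate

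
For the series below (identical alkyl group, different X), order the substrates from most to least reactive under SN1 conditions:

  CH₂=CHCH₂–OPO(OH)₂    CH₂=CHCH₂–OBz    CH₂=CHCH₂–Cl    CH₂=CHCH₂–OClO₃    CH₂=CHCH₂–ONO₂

With the same alkyl group throughout, only the leaving group differentiates the rates.
The more stable X⁻ (or X) is on its own — i.e. the weaker a base it is — the better a leaving group it makes.
CH₂=CHCH₂–OClO₃ loses ClO₄⁻: pKₐ(HClO₄) ≈ -10
CH₂=CHCH₂–Cl loses Cl⁻: pKₐ(HCl) ≈ -7
CH₂=CHCH₂–ONO₂ loses NO₃⁻: pKₐ(HNO₃) ≈ -1.3
CH₂=CHCH₂–OPO(OH)₂ loses H₂PO₄⁻: pKₐ(H₃PO₄) ≈ 2.1
CH₂=CHCH₂–OBz loses PhCOO⁻: pKₐ(C₆H₅COOH) ≈ 4.2

CH₂=CHCH₂–OClO₃ > CH₂=CHCH₂–Cl > CH₂=CHCH₂–ONO₂ > CH₂=CHCH₂–OPO(OH)₂ > CH₂=CHCH₂–OBz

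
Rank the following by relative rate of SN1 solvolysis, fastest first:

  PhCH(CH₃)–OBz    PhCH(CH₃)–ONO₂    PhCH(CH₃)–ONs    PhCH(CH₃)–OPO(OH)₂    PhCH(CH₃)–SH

PhCH(CH₃)–ONs > PhCH(CH₃)–ONO₂ > PhCH(CH₃)–OPO(OH)₂ > PhCH(CH₃)–OBz > PhCH(CH₃)–SH

With the same alkyl group throughout, only the leaving group differentiates the rates.
Rank by basicity of the departing species: weakest base leaves most easily.
PhCH(CH₃)–ONs loses ONs⁻: pKₐ(p-O₂NC₆H₄SO₃H) ≈ -3.5
PhCH(CH₃)–ONO₂ loses NO₃⁻: pKₐ(HNO₃) ≈ -1.3
PhCH(CH₃)–OPO(OH)₂ loses H₂PO₄⁻: pKₐ(H₃PO₄) ≈ 2.1
PhCH(CH₃)–OBz loses PhCOO⁻: pKₐ(C₆H₅COOH) ≈ 4.2
PhCH(CH₃)–SH loses HS⁻: pKₐ(H₂S) ≈ 7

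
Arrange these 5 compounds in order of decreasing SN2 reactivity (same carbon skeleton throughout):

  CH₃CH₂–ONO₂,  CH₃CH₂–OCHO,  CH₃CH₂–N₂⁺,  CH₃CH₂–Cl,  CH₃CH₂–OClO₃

CH₃CH₂–N₂⁺ > CH₃CH₂–OClO₃ > CH₃CH₂–Cl > CH₃CH₂–ONO₂ > CH₃CH₂–OCHO

Identical carbon frameworks mean the comparison reduces to leaving-group quality.
Leaving-group ability tracks the stability of the departed species; conjugate-acid pKₐ is the usual yardstick (lower pKₐ → better LG).
CH₃CH₂–N₂⁺ loses N₂: no meaningful conjugate acid; N₂ departs as an exceptionally stable neutral molecule
CH₃CH₂–OClO₃ loses ClO₄⁻: pKₐ(HClO₄) ≈ -10
CH₃CH₂–Cl loses Cl⁻: pKₐ(HCl) ≈ -7
CH₃CH₂–ONO₂ loses NO₃⁻: pKₐ(HNO₃) ≈ -1.3
CH₃CH₂–OCHO loses HCOO⁻: pKₐ(HCOOH) ≈ 3.8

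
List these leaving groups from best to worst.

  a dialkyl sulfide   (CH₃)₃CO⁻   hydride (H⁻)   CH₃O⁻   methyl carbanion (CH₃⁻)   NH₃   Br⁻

Br⁻: pKₐ(HBr) ≈ -9
a dialkyl sulfide: pKₐ(R'₂SH⁺) ≈ -7
NH₃: pKₐ(NH₄⁺) ≈ 9.2 — neutral but moderately basic; leaves from R–NH₃⁺
CH₃O⁻: pKₐ(CH₃OH) ≈ 15.5
(CH₃)₃CO⁻: pKₐ(t-BuOH) ≈ 18
hydride (H⁻): pKₐ(H₂) ≈ 36 — extremely strong base; leaves only in special hydride-transfer contexts
methyl carbanion (CH₃⁻): pKₐ(CH₄) ≈ 48 — unstabilised carbanion; the worst conceivable leaving group

Br⁻ > a dialkyl sulfide > NH₃ > CH₃O⁻ > (CH₃)₃CO⁻ > hydride (H⁻) > methyl carbanion (CH₃⁻)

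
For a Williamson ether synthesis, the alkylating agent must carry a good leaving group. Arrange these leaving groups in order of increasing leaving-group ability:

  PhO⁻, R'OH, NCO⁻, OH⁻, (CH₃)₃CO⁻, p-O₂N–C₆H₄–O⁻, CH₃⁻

Rank by basicity of the departing species: weakest base leaves most easily.
R'OH: pKₐ(R'OH₂⁺) ≈ -2.4
NCO⁻: pKₐ(HOCN) ≈ 3.5
p-O₂N–C₆H₄–O⁻: pKₐ(p-nitrophenol) ≈ 7.2
PhO⁻: pKₐ(C₆H₅OH (phenol)) ≈ 10
OH⁻: pKₐ(H₂O) ≈ 15.7
(CH₃)₃CO⁻: pKₐ(t-BuOH) ≈ 18
CH₃⁻: pKₐ(CH₄) ≈ 48
The question asks for worst first, so the sequence is read in increasing leaving-group ability.

CH₃⁻ < (CH₃)₃CO⁻ < OH⁻ < PhO⁻ < p-O₂N–C₆H₄–O⁻ < NCO⁻ < R'OH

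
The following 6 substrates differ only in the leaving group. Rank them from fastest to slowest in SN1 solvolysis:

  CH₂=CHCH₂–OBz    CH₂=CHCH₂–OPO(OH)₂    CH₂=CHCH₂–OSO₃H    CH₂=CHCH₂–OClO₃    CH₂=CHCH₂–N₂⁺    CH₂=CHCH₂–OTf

Identical carbon frameworks mean the comparison reduces to leaving-group quality.
A good leaving group is a weak base: the lower the pKₐ of its conjugate acid, the more readily it departs.
CH₂=CHCH₂–N₂⁺ loses N₂: no meaningful conjugate acid; N₂ departs as an exceptionally stable neutral molecule
CH₂=CHCH₂–OTf loses OTf⁻: pKₐ(CF₃SO₃H (triflic acid)) ≈ -14
CH₂=CHCH₂–OClO₃ loses ClO₄⁻: pKₐ(HClO₄) ≈ -10
CH₂=CHCH₂–OSO₃H loses HSO₄⁻: pKₐ(H₂SO₄) ≈ -3
CH₂=CHCH₂–OPO(OH)₂ loses H₂PO₄⁻: pKₐ(H₃PO₄) ≈ 2.1
CH₂=CHCH₂–OBz loses PhCOO⁻: pKₐ(C₆H₅COOH) ≈ 4.2

CH₂=CHCH₂–N₂⁺ > CH₂=CHCH₂–OTf > CH₂=CHCH₂–OClO₃ > CH₂=CHCH₂–OSO₃H > CH₂=CHCH₂–OPO(OH)₂ > CH₂=CHCH₂–OBz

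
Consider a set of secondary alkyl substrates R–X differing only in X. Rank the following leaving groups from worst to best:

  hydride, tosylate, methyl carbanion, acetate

methyl carbanion < hydride < acetate < tosylate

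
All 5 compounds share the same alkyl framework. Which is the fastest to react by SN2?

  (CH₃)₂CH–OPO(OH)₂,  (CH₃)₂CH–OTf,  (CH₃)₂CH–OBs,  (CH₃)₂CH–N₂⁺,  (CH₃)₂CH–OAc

With the same alkyl group throughout, only the leaving group differentiates the rates.
Leaving-group ability tracks the stability of the departed species; conjugate-acid pKₐ is the usual yardstick (lower pKₐ → better LG).
(CH₃)₂CH–N₂⁺ loses N₂: no meaningful conjugate acid; N₂ departs as an exceptionally stable neutral molecule
(CH₃)₂CH–OTf loses OTf⁻: pKₐ(CF₃SO₃H (triflic acid)) ≈ -14
(CH₃)₂CH–OBs loses OBs⁻: pKₐ(p-BrC₆H₄SO₃H) ≈ -2.8
(CH₃)₂CH–OPO(OH)₂ loses H₂PO₄⁻: pKₐ(H₃PO₄) ≈ 2.1
(CH₃)₂CH–OAc loses AcO⁻: pKₐ(CH₃COOH) ≈ 4.8

(CH₃)₂CH–N₂⁺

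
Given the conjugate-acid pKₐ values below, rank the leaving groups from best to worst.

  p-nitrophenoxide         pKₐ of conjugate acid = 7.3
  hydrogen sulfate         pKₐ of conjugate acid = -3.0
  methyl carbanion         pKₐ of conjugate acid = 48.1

Lower conjugate-acid pKₐ ⇒ weaker base ⇒ better leaving group.
Sorting by the given values: hydrogen sulfate (-3.0), p-nitrophenoxide (7.3), methyl carbanion (48.1).

hydrogen sulfate > p-nitrophenoxide > methyl carbanion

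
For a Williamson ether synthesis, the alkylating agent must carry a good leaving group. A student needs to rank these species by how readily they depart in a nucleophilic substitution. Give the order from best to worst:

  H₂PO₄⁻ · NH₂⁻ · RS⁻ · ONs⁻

Leaving-group ability tracks the stability of the departed species; conjugate-acid pKₐ is the usual yardstick (lower pKₐ → better LG).
ONs⁻: pKₐ(p-O₂NC₆H₄SO₃H) ≈ -3.5
H₂PO₄⁻: pKₐ(H₃PO₄) ≈ 2.1
RS⁻: pKₐ(RSH (a thiol)) ≈ 10.5
NH₂⁻: pKₐ(NH₃) ≈ 38

ONs⁻ > H₂PO₄⁻ > RS⁻ > NH₂⁻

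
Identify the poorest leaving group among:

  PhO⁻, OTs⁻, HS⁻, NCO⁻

PhO⁻

OTs⁻: pKₐ(p-CH₃C₆H₄SO₃H (TsOH)) ≈ -2.8
NCO⁻: pKₐ(HOCN) ≈ 3.5
HS⁻: pKₐ(H₂S) ≈ 7
PhO⁻: pKₐ(C₆H₅OH (phenol)) ≈ 10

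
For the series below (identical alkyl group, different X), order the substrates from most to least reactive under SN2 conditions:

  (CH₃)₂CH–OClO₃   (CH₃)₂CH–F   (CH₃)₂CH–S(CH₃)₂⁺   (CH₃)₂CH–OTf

Same R in every case — rank the leaving groups.
The more stable X⁻ (or X) is on its own — i.e. the weaker a base it is — the better a leaving group it makes.
(CH₃)₂CH–OTf loses OTf⁻: pKₐ(CF₃SO₃H (triflic acid)) ≈ -14
(CH₃)₂CH–OClO₃ loses ClO₄⁻: pKₐ(HClO₄) ≈ -10
(CH₃)₂CH–S(CH₃)₂⁺ loses SR'₂: pKₐ(R'₂SH⁺) ≈ -7
(CH₃)₂CH–F loses F⁻: pKₐ(HF) ≈ 3.2

(CH₃)₂CH–OTf > (CH₃)₂CH–OClO₃ > (CH₃)₂CH–S(CH₃)₂⁺ > (CH₃)₂CH–F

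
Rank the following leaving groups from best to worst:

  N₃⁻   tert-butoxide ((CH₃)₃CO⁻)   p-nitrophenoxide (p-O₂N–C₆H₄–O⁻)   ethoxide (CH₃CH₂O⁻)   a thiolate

Rank by basicity of the departing species: weakest base leaves most easily.
N₃⁻: pKₐ(HN₃) ≈ 4.7 — linear, resonance-stabilised
p-nitrophenoxide (p-O₂N–C₆H₄–O⁻): pKₐ(p-nitrophenol) ≈ 7.2
a thiolate: pKₐ(RSH (a thiol)) ≈ 10.5 — moderately basic; rarely leaves without activation
ethoxide (CH₃CH₂O⁻): pKₐ(CH₃CH₂OH) ≈ 16
tert-butoxide ((CH₃)₃CO⁻): pKₐ(t-BuOH) ≈ 18 — bulky, strongly basic alkoxide

N₃⁻ > p-nitrophenoxide (p-O₂N–C₆H₄–O⁻) > a thiolate > ethoxide (CH₃CH₂O⁻) > tert-butoxide ((CH₃)₃CO⁻)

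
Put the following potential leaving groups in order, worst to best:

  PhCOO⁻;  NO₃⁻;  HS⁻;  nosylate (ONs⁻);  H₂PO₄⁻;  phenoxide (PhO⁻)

phenoxide (PhO⁻) < HS⁻ < PhCOO⁻ < H₂PO₄⁻ < NO₃⁻ < nosylate (ONs⁻)

A good leaving group is a weak base: the lower the pKₐ of its conjugate acid, the more readily it departs.
nosylate (ONs⁻): pKₐ(p-O₂NC₆H₄SO₃H) ≈ -3.5
NO₃⁻: pKₐ(HNO₃) ≈ -1.3
H₂PO₄⁻: pKₐ(H₃PO₄) ≈ 2.1
PhCOO⁻: pKₐ(C₆H₅COOH) ≈ 4.2
HS⁻: pKₐ(H₂S) ≈ 7
phenoxide (PhO⁻): pKₐ(C₆H₅OH (phenol)) ≈ 10
The question asks for worst first, so the sequence is read in increasing leaving-group ability.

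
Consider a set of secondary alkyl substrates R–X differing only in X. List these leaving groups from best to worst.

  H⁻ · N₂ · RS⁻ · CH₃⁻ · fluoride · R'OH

N₂ > R'OH > fluoride > RS⁻ > H⁻ > CH₃⁻

The more stable X⁻ (or X) is on its own — i.e. the weaker a base it is — the better a leaving group it makes.
N₂: no meaningful conjugate acid; N₂ departs as an exceptionally stable neutral molecule
R'OH: pKₐ(R'OH₂⁺) ≈ -2.4
fluoride: pKₐ(HF) ≈ 3.2
RS⁻: pKₐ(RSH (a thiol)) ≈ 10.5
H⁻: pKₐ(H₂) ≈ 36
CH₃⁻: pKₐ(CH₄) ≈ 48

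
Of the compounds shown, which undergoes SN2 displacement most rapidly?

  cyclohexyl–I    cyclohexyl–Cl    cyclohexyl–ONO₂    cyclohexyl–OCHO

Same R in every case — rank the leaving groups.
Rank by basicity of the departing species: weakest base leaves most easily.
cyclohexyl–I loses I⁻: pKₐ(HI) ≈ -10
cyclohexyl–Cl loses Cl⁻: pKₐ(HCl) ≈ -7
cyclohexyl–ONO₂ loses NO₃⁻: pKₐ(HNO₃) ≈ -1.3
cyclohexyl–OCHO loses HCOO⁻: pKₐ(HCOOH) ≈ 3.8

cyclohexyl–I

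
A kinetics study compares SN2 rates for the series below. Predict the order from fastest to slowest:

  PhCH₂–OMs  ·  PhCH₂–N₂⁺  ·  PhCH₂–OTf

PhCH₂–N₂⁺ > PhCH₂–OTf > PhCH₂–OMs

Identical carbon frameworks mean the comparison reduces to leaving-group quality.
A good leaving group is a weak base: the lower the pKₐ of its conjugate acid, the more readily it departs.
PhCH₂–N₂⁺ loses N₂: no meaningful conjugate acid; N₂ departs as an exceptionally stable neutral molecule
PhCH₂–OTf loses OTf⁻: pKₐ(CF₃SO₃H (triflic acid)) ≈ -14
PhCH₂–OMs loses OMs⁻: pKₐ(CH₃SO₃H (MsOH)) ≈ -1.9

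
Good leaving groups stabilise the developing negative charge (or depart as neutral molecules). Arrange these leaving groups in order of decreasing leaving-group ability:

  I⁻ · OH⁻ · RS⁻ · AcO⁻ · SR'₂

I⁻ > SR'₂ > AcO⁻ > RS⁻ > OH⁻

I⁻: pKₐ(HI) ≈ -10
SR'₂: pKₐ(R'₂SH⁺) ≈ -7
AcO⁻: pKₐ(CH₃COOH) ≈ 4.8
RS⁻: pKₐ(RSH (a thiol)) ≈ 10.5
OH⁻: pKₐ(H₂O) ≈ 15.7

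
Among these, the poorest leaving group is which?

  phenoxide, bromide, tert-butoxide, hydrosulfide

Leaving-group ability tracks the stability of the departed species; conjugate-acid pKₐ is the usual yardstick (lower pKₐ → better LG).
bromide: pKₐ(HBr) ≈ -9
hydrosulfide: pKₐ(H₂S) ≈ 7
phenoxide: pKₐ(C₆H₅OH (phenol)) ≈ 10
tert-butoxide: pKₐ(t-BuOH) ≈ 18

tert-butoxide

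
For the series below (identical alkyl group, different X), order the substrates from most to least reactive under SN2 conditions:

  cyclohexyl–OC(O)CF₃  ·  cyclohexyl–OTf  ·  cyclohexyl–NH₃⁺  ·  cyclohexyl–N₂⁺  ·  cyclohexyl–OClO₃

With the same alkyl group throughout, only the leaving group differentiates the rates.
A good leaving group is a weak base: the lower the pKₐ of its conjugate acid, the more readily it departs.
cyclohexyl–N₂⁺ loses N₂: no meaningful conjugate acid; N₂ departs as an exceptionally stable neutral molecule
cyclohexyl–OTf loses OTf⁻: pKₐ(CF₃SO₃H (triflic acid)) ≈ -14
cyclohexyl–OClO₃ loses ClO₄⁻: pKₐ(HClO₄) ≈ -10
cyclohexyl–OC(O)CF₃ loses CF₃COO⁻: pKₐ(CF₃COOH) ≈ 0.2
cyclohexyl–NH₃⁺ loses NH₃: pKₐ(NH₄⁺) ≈ 9.2

cyclohexyl–N₂⁺ > cyclohexyl–OTf > cyclohexyl–OClO₃ > cyclohexyl–OC(O)CF₃ > cyclohexyl–NH₃⁺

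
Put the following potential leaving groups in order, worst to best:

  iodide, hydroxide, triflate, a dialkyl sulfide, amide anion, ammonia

amide anion < hydroxide < ammonia < a dialkyl sulfide < iodide < triflate

A good leaving group is a weak base: the lower the pKₐ of its conjugate acid, the more readily it departs.
triflate: pKₐ(CF₃SO₃H (triflic acid)) ≈ -14 — charge spread over three oxygens and a CF₃ group; the premier leaving group in synthesis
iodide: pKₐ(HI) ≈ -10
a dialkyl sulfide: pKₐ(R'₂SH⁺) ≈ -7
ammonia: pKₐ(NH₄⁺) ≈ 9.2 — neutral but moderately basic; leaves from R–NH₃⁺
hydroxide: pKₐ(H₂O) ≈ 15.7 — strong base; essentially never leaves without prior activation
amide anion: pKₐ(NH₃) ≈ 38
Listed from poorest to best leaving group as asked.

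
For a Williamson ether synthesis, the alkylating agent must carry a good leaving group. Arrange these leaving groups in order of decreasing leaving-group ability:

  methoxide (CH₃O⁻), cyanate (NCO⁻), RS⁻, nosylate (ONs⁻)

nosylate (ONs⁻) > cyanate (NCO⁻) > RS⁻ > methoxide (CH₃O⁻)

nosylate (ONs⁻): pKₐ(p-O₂NC₆H₄SO₃H) ≈ -3.5
cyanate (NCO⁻): pKₐ(HOCN) ≈ 3.5 — resonance between N and O
RS⁻: pKₐ(RSH (a thiol)) ≈ 10.5
methoxide (CH₃O⁻): pKₐ(CH₃OH) ≈ 15.5 — strong base; alkoxides do not leave unassisted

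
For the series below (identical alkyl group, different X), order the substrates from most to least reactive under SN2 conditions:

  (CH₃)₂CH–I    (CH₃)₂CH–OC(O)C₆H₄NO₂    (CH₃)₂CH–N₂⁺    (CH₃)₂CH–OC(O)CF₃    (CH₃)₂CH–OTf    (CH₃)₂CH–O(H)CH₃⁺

(CH₃)₂CH–N₂⁺ > (CH₃)₂CH–OTf > (CH₃)₂CH–I > (CH₃)₂CH–O(H)CH₃⁺ > (CH₃)₂CH–OC(O)CF₃ > (CH₃)₂CH–OC(O)C₆H₄NO₂

With the same alkyl group throughout, only the leaving group differentiates the rates.
The more stable X⁻ (or X) is on its own — i.e. the weaker a base it is — the better a leaving group it makes.
(CH₃)₂CH–N₂⁺ loses N₂: no meaningful conjugate acid; N₂ departs as an exceptionally stable neutral molecule
(CH₃)₂CH–OTf loses OTf⁻: pKₐ(CF₃SO₃H (triflic acid)) ≈ -14
(CH₃)₂CH–I loses I⁻: pKₐ(HI) ≈ -10
(CH₃)₂CH–O(H)CH₃⁺ loses R'OH: pKₐ(R'OH₂⁺) ≈ -2.4
(CH₃)₂CH–OC(O)CF₃ loses CF₃COO⁻: pKₐ(CF₃COOH) ≈ 0.2
(CH₃)₂CH–OC(O)C₆H₄NO₂ loses p-O₂N–C₆H₄–COO⁻: pKₐ(p-nitrobenzoic acid) ≈ 3.4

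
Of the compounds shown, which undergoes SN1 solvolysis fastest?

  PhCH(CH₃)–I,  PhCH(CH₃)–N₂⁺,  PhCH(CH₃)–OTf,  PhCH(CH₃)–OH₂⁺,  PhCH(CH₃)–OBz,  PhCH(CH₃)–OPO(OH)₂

PhCH(CH₃)–N₂⁺

The skeletons are identical, so relative rate is governed entirely by leaving-group ability.
A good leaving group is a weak base: the lower the pKₐ of its conjugate acid, the more readily it departs.
PhCH(CH₃)–N₂⁺ loses N₂: no meaningful conjugate acid; N₂ departs as an exceptionally stable neutral molecule
PhCH(CH₃)–OTf loses OTf⁻: pKₐ(CF₃SO₃H (triflic acid)) ≈ -14
PhCH(CH₃)–I loses I⁻: pKₐ(HI) ≈ -10
PhCH(CH₃)–OH₂⁺ loses H₂O: pKₐ(H₃O⁺) ≈ -1.7
PhCH(CH₃)–OPO(OH)₂ loses H₂PO₄⁻: pKₐ(H₃PO₄) ≈ 2.1
PhCH(CH₃)–OBz loses PhCOO⁻: pKₐ(C₆H₅COOH) ≈ 4.2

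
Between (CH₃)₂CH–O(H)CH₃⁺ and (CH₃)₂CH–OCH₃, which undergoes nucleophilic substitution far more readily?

From (CH₃)₂CH–OCH₃ the departing group would be CH₃O⁻ (pKₐ(CH₃OH) ≈ 15.5). Strong base; alkoxides do not leave unassisted.
From (CH₃)₂CH–O(H)CH₃⁺ the leaving group is R'OH (pKₐ(R'OH₂⁺) ≈ -2.4). Neutral; leaves from a protonated ether (an oxonium ion, R–O(H)R'⁺).
(In practice (CH₃)₂CH–O(H)CH₃⁺ is made from (CH₃)₂CH–OCH₃ by protonation with concentrated HI, allowing neutral methanol, rather than methoxide, to depart.)

(CH₃)₂CH–O(H)CH₃⁺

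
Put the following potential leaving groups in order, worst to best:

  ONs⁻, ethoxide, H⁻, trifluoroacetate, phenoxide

ONs⁻: pKₐ(p-O₂NC₆H₄SO₃H) ≈ -3.5
trifluoroacetate: pKₐ(CF₃COOH) ≈ 0.2
phenoxide: pKₐ(C₆H₅OH (phenol)) ≈ 10
ethoxide: pKₐ(CH₃CH₂OH) ≈ 16
H⁻: pKₐ(H₂) ≈ 36
Listed from poorest to best leaving group as asked.

H⁻ < ethoxide < phenoxide < trifluoroacetate < ONs⁻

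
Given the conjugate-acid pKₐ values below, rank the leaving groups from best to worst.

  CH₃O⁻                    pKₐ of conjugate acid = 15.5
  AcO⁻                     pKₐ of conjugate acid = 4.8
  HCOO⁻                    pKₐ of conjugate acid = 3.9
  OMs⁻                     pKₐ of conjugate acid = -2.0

OMs⁻ > HCOO⁻ > AcO⁻ > CH₃O⁻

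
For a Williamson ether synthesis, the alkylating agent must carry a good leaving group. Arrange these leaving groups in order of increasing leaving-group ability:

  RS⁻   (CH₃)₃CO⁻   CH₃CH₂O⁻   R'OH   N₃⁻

(CH₃)₃CO⁻ < CH₃CH₂O⁻ < RS⁻ < N₃⁻ < R'OH

R'OH: pKₐ(R'OH₂⁺) ≈ -2.4
N₃⁻: pKₐ(HN₃) ≈ 4.7
RS⁻: pKₐ(RSH (a thiol)) ≈ 10.5
CH₃CH₂O⁻: pKₐ(CH₃CH₂OH) ≈ 16
(CH₃)₃CO⁻: pKₐ(t-BuOH) ≈ 18
The question asks for worst first, so the sequence is read in increasing leaving-group ability.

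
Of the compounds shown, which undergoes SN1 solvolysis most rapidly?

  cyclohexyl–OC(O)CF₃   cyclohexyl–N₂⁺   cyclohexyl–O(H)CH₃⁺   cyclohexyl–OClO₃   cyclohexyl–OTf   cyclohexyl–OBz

With the same alkyl group throughout, only the leaving group differentiates the rates.
The more stable X⁻ (or X) is on its own — i.e. the weaker a base it is — the better a leaving group it makes.
cyclohexyl–N₂⁺ loses N₂: no meaningful conjugate acid; N₂ departs as an exceptionally stable neutral molecule
cyclohexyl–OTf loses OTf⁻: pKₐ(CF₃SO₃H (triflic acid)) ≈ -14
cyclohexyl–OClO₃ loses ClO₄⁻: pKₐ(HClO₄) ≈ -10
cyclohexyl–O(H)CH₃⁺ loses R'OH: pKₐ(R'OH₂⁺) ≈ -2.4
cyclohexyl–OC(O)CF₃ loses CF₃COO⁻: pKₐ(CF₃COOH) ≈ 0.2
cyclohexyl–OBz loses PhCOO⁻: pKₐ(C₆H₅COOH) ≈ 4.2

cyclohexyl–N₂⁺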